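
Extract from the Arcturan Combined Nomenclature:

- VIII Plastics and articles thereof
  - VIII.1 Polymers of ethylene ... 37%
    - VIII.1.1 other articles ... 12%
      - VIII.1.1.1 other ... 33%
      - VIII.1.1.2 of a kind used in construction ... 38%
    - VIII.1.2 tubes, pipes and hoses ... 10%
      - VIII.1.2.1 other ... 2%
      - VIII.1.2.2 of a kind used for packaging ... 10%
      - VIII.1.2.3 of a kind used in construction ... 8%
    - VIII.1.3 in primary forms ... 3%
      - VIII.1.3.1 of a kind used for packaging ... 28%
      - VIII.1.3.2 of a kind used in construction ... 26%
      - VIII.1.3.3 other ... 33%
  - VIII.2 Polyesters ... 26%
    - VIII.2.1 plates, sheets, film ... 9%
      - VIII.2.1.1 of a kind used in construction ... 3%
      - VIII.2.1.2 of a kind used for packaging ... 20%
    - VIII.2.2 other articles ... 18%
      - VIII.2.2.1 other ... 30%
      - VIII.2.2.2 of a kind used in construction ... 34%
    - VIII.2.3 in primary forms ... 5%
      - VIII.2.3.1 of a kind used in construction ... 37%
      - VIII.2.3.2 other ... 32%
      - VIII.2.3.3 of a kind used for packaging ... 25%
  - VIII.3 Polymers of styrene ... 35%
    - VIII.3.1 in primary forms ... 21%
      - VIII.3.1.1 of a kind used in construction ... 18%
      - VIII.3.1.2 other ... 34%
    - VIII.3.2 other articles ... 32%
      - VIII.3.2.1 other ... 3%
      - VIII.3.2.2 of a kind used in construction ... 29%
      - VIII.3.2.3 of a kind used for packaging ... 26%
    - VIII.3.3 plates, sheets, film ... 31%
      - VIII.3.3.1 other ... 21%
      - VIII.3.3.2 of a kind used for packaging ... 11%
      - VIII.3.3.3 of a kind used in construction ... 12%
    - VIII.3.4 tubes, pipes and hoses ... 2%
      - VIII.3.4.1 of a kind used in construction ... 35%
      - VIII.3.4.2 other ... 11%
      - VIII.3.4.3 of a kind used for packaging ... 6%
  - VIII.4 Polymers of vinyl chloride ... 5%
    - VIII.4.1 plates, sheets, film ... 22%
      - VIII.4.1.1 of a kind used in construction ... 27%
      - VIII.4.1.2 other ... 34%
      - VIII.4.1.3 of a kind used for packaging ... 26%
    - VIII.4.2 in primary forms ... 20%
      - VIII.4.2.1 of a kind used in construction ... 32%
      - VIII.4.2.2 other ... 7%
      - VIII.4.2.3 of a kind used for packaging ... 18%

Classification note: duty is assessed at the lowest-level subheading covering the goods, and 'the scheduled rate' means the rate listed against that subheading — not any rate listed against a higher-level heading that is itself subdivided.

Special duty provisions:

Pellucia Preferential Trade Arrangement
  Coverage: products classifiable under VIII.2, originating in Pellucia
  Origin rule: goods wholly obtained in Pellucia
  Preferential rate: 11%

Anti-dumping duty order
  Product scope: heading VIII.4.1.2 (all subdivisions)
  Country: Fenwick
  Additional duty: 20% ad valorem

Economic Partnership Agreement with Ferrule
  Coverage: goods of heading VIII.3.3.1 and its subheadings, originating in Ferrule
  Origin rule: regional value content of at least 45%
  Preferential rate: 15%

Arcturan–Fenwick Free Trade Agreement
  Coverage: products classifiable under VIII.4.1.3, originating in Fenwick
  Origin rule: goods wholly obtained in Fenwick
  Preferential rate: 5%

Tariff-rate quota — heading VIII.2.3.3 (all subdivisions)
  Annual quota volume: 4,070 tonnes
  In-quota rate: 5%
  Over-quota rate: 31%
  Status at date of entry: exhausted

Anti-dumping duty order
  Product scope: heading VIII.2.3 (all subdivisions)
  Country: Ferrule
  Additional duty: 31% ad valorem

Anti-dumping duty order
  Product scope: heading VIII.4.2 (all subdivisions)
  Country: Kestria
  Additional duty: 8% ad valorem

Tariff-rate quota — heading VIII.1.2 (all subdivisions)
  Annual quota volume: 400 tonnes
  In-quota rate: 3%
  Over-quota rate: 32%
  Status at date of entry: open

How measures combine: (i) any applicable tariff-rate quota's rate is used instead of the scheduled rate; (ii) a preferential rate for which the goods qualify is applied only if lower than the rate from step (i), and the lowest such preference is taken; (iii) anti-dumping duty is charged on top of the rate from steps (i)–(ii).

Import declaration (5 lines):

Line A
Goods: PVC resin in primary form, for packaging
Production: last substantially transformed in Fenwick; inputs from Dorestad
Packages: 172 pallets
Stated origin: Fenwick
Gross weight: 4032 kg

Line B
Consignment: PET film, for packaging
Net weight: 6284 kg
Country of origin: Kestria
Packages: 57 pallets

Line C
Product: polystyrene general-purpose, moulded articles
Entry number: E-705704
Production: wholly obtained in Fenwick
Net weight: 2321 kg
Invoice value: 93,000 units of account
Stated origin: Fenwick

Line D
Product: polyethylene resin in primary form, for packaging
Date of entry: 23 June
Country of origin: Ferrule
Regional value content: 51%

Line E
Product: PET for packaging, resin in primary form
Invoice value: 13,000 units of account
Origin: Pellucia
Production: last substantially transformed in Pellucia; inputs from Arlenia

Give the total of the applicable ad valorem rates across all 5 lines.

Line A: PVC → VIII.4; resin in primary form → VIII.4.2; for packaging → VIII.4.2.3. Scheduled 18%. Fenwick agreement on VIII.4.1.3: VIII.4.2.3 not covered. → 18%.
Line B: PET → VIII.2; film → VIII.2.1; for packaging → VIII.2.1.2. Scheduled 20%. No special measure applies. → 20%.
Line C: polystyrene → VIII.3; moulded articles → VIII.3.2; general-purpose → VIII.3.2.1. Scheduled 3%. Fenwick agreement on VIII.4.1.3: VIII.3.2.1 not covered. → 3%.
Line D: polyethylene → VIII.1; resin in primary form → VIII.1.3; for packaging → VIII.1.3.1. Scheduled 28%. Ferrule agreement on VIII.3.3.1: VIII.1.3.1 not covered. → 28%.
Line E: PET → VIII.2; resin in primary form → VIII.2.3; for packaging → VIII.2.3.3. Scheduled 25%. quota on VIII.2.3.3 exhausted → over-quota 31%; Pellucia agreement on VIII.2: not wholly obtained. → 31%.
Sum: 18% + 20% + 3% + 28% + 31% = 100%.

100%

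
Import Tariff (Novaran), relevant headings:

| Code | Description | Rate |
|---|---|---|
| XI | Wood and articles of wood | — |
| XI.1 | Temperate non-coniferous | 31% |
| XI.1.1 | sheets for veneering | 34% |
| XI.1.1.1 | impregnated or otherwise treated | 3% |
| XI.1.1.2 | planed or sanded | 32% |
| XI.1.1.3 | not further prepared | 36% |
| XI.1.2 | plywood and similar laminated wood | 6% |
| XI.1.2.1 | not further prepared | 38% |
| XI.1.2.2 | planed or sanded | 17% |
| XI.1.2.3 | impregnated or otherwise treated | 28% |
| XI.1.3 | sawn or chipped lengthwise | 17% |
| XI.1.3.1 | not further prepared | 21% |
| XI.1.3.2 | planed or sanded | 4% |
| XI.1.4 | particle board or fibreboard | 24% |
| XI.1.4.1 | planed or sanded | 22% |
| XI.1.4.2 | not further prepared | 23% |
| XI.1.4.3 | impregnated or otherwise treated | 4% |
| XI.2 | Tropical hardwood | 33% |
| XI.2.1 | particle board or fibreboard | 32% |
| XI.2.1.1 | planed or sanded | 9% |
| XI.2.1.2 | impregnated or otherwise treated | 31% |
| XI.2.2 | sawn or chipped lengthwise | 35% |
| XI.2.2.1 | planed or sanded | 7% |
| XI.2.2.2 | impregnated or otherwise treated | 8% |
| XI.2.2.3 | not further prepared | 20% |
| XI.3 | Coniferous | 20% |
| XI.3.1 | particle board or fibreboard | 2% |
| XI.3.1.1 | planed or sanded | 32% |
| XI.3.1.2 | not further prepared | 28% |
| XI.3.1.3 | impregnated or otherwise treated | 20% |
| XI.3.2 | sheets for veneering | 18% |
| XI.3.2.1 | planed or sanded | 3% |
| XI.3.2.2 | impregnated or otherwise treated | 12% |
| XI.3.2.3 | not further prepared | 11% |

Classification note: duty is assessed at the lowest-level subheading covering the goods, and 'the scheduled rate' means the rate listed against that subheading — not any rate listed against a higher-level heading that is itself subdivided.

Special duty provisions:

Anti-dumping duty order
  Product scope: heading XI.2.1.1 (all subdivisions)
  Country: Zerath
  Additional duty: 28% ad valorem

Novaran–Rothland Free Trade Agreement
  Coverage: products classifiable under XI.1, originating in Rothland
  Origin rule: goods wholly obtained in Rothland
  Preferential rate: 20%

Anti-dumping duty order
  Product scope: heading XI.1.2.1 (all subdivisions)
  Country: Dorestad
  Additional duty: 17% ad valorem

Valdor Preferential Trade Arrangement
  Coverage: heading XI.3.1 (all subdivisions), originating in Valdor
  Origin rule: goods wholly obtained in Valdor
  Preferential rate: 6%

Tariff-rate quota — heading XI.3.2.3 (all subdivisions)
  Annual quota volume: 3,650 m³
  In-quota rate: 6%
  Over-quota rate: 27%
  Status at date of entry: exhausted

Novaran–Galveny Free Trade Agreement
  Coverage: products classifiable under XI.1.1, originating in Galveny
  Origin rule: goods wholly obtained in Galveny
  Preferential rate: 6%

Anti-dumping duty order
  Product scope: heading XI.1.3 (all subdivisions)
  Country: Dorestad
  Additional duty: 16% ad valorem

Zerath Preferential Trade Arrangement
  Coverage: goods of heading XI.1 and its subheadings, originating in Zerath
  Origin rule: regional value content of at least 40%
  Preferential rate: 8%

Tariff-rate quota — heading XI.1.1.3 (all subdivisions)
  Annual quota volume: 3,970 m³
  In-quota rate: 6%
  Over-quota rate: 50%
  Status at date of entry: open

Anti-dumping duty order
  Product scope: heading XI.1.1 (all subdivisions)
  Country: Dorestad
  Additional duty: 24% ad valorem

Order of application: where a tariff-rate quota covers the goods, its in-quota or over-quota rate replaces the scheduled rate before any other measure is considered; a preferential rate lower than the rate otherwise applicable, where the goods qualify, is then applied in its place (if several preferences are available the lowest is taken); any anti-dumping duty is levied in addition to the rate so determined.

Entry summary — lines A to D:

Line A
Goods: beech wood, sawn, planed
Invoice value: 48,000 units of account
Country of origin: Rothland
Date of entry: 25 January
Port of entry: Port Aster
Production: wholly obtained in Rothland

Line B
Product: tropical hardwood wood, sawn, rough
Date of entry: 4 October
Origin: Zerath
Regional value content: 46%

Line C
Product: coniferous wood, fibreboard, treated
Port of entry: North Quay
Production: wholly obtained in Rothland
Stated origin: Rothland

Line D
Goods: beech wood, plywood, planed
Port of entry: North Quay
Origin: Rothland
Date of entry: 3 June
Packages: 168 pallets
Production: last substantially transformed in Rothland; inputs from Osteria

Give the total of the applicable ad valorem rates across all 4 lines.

Line A: beech → XI.1; sawn → XI.1.3; planed → XI.1.3.2. Scheduled 4%. Rothland agreement on XI.1: wholly obtained → 20% available; preference 20% not lower than 4% → no reduction. → 4%.
Line B: tropical hardwood → XI.2; sawn → XI.2.2; rough → XI.2.2.3. Scheduled 20%. Zerath agreement on XI.1: XI.2.2.3 not covered. → 20%.
Line C: coniferous → XI.3; fibreboard → XI.3.1; treated → XI.3.1.3. Scheduled 20%. Rothland agreement on XI.1: XI.3.1.3 not covered. → 20%.
Line D: beech → XI.1; plywood → XI.1.2; planed → XI.1.2.2. Scheduled 17%. Rothland agreement on XI.1: not wholly obtained. → 17%.
Sum: 4% + 20% + 20% + 17% = 61%.

61%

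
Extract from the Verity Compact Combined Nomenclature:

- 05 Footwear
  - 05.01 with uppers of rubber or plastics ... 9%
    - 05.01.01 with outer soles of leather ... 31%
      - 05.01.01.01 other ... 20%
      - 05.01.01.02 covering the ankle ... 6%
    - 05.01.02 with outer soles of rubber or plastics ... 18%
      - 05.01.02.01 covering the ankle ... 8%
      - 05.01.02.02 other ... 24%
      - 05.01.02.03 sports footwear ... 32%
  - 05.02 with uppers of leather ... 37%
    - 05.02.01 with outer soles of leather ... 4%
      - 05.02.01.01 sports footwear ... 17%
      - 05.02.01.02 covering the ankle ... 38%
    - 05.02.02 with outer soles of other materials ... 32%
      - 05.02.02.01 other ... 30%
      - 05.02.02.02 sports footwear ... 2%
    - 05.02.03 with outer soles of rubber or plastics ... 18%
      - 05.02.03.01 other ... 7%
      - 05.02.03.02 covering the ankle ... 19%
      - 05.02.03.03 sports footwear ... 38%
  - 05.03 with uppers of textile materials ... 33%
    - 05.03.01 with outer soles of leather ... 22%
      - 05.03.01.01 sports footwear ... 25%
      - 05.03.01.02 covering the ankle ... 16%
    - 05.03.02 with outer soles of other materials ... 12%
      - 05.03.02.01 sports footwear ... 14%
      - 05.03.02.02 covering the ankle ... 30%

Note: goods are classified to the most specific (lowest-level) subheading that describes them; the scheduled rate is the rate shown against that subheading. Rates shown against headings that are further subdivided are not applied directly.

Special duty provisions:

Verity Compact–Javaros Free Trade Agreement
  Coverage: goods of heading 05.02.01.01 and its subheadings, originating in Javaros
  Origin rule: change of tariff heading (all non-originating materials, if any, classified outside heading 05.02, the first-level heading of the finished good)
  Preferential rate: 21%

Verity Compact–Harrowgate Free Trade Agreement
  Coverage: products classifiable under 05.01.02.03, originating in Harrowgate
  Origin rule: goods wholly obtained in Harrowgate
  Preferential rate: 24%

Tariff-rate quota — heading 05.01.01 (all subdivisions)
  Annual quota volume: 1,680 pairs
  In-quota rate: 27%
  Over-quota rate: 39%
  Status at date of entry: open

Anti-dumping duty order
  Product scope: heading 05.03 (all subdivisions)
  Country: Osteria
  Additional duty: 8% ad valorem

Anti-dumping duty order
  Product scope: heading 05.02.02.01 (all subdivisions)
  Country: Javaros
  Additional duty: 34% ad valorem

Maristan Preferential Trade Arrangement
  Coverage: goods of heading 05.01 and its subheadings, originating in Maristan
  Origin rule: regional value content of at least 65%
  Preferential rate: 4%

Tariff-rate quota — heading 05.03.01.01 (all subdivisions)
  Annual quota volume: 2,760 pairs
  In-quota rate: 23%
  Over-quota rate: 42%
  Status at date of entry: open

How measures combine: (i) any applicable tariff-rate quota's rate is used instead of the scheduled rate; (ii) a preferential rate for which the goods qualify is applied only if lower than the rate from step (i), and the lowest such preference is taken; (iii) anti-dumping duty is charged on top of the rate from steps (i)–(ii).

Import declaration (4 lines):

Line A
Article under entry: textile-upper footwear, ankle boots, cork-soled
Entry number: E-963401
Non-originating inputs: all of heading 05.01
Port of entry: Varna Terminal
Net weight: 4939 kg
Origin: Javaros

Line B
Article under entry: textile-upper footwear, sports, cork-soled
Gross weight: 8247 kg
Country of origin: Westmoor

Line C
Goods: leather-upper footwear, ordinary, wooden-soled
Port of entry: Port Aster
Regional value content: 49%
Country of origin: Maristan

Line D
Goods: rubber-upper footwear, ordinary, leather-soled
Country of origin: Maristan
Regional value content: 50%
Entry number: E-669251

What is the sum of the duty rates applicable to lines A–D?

101%

Line A: textile-upper → 05.03; cork-soled → 05.03.02; ankle boots → 05.03.02.02. Scheduled 30%. Javaros agreement on 05.02.01.01: 05.03.02.02 not covered. → 30%.
Line B: textile-upper → 05.03; cork-soled → 05.03.02; sports → 05.03.02.01. Scheduled 14%. No special measure applies. → 14%.
Line C: leather-upper → 05.02; wooden-soled → 05.02.02; ordinary → 05.02.02.01. Scheduled 30%. Maristan agreement on 05.01: 05.02.02.01 not covered. → 30%.
Line D: rubber-upper → 05.01; leather-soled → 05.01.01; ordinary → 05.01.01.01. Scheduled 20%. quota on 05.01.01 open → in-quota 27%; Maristan agreement on 05.01: RVC < 65%. → 27%.
Sum: 30% + 14% + 30% + 27% = 101%.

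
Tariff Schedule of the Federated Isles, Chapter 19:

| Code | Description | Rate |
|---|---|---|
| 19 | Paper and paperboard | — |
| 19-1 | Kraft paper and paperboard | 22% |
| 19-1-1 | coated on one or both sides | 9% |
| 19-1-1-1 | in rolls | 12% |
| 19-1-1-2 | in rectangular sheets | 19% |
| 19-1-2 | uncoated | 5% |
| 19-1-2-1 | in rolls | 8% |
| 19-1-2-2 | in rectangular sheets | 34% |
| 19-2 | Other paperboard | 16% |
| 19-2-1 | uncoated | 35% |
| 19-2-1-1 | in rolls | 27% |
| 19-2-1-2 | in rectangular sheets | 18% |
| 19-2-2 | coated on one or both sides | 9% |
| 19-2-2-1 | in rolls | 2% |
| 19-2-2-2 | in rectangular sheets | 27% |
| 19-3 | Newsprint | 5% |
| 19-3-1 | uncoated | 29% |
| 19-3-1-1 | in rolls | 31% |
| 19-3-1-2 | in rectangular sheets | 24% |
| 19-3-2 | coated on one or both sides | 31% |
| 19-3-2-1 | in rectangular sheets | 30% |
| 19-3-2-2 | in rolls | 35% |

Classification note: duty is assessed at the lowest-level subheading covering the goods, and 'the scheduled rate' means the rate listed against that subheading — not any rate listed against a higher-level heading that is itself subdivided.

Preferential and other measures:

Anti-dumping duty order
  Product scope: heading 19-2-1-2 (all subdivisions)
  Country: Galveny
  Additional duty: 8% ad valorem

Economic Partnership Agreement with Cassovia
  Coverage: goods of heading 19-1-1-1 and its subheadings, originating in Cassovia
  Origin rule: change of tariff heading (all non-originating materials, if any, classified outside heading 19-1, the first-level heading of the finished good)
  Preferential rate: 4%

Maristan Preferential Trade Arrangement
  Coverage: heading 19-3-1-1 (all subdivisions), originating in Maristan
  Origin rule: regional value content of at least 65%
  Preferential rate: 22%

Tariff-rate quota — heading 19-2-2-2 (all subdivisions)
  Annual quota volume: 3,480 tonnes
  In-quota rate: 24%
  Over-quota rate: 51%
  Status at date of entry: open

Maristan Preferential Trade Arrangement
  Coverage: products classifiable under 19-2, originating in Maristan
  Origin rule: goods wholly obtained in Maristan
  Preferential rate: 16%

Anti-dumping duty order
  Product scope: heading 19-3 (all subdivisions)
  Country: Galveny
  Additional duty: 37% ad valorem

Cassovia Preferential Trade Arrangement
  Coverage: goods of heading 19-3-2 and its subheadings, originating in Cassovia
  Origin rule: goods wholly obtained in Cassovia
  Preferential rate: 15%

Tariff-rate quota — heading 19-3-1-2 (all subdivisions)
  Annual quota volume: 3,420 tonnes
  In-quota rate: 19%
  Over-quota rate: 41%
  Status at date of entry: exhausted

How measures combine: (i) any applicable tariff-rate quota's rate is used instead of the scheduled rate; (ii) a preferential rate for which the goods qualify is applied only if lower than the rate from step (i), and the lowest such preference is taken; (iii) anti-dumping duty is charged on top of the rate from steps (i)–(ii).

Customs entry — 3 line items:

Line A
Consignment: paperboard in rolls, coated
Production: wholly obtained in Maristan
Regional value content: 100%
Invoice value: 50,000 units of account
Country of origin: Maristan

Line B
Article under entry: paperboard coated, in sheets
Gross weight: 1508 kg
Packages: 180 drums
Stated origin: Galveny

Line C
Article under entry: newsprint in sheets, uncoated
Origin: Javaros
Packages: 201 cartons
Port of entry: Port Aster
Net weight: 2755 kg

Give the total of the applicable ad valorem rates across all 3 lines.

67%

Line A: paperboard → 19-2; coated → 19-2-2; in rolls → 19-2-2-1. Scheduled 2%. Maristan agreement on 19-3-1-1: 19-2-2-1 not covered; Maristan agreement on 19-2: wholly obtained → 16% available; preference 16% not lower than 2% → no reduction. → 2%.
Line B: paperboard → 19-2; coated → 19-2-2; in sheets → 19-2-2-2. Scheduled 27%. quota on 19-2-2-2 open → in-quota 24%. → 24%.
Line C: newsprint → 19-3; uncoated → 19-3-1; in sheets → 19-3-1-2. Scheduled 24%. quota on 19-3-1-2 exhausted → over-quota 41%. → 41%.
Sum: 2% + 24% + 41% = 67%.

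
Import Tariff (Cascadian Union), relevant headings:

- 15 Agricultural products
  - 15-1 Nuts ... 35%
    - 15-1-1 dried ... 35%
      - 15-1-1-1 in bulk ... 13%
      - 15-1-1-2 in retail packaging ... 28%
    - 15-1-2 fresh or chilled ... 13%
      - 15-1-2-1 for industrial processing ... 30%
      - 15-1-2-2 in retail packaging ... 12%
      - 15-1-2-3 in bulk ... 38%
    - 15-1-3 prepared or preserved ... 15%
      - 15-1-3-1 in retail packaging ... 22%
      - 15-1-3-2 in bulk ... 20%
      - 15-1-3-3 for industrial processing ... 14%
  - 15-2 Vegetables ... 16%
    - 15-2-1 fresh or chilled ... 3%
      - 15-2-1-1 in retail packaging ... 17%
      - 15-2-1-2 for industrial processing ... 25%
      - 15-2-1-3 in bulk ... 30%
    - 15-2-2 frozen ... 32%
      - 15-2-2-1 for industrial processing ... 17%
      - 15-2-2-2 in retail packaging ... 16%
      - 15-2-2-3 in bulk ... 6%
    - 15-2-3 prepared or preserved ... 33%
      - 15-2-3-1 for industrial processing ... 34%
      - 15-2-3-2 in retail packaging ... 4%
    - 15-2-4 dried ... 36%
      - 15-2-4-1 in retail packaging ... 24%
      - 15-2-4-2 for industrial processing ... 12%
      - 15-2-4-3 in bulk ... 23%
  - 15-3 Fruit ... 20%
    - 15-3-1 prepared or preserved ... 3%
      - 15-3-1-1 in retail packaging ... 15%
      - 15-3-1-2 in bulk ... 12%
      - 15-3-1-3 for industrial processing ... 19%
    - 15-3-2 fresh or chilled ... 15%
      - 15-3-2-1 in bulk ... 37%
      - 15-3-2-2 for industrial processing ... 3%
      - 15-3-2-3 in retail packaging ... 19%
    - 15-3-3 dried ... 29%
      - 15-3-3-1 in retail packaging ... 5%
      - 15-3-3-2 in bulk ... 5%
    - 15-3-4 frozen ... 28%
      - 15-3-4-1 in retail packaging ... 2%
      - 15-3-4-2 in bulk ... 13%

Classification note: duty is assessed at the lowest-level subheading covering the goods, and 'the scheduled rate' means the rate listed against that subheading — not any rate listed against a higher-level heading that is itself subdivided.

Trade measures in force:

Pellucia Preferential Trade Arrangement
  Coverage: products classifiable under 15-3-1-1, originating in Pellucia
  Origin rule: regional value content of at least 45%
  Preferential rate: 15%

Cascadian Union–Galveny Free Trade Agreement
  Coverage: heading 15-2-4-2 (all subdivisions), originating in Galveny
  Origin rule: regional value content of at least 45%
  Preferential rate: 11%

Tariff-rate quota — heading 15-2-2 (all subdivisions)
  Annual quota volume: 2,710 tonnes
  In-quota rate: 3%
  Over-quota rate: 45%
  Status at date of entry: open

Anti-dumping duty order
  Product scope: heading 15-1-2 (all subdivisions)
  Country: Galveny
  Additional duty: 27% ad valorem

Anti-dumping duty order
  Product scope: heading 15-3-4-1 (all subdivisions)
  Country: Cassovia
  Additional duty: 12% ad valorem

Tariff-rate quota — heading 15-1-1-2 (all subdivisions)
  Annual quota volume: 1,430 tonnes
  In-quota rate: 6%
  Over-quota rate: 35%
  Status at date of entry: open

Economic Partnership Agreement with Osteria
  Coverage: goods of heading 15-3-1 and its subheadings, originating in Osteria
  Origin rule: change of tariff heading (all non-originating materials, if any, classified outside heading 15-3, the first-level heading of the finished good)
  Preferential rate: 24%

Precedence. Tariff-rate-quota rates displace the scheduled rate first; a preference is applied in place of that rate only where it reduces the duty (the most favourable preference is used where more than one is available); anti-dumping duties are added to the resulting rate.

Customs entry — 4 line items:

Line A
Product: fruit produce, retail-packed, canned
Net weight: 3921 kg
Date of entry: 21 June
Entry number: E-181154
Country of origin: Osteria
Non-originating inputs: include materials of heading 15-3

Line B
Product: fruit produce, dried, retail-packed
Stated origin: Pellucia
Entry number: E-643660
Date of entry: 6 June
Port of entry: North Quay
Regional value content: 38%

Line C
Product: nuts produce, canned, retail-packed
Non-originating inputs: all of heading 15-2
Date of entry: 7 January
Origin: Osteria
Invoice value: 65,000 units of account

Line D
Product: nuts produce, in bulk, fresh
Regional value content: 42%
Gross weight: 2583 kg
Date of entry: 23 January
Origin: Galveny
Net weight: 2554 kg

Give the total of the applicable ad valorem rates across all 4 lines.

Line A: fruit → 15-3; canned → 15-3-1; retail-packed → 15-3-1-1. Scheduled 15%. Osteria agreement on 15-3-1: CTH not met. → 15%.
Line B: fruit → 15-3; dried → 15-3-3; retail-packed → 15-3-3-1. Scheduled 5%. Pellucia agreement on 15-3-1-1: 15-3-3-1 not covered. → 5%.
Line C: nuts → 15-1; canned → 15-1-3; retail-packed → 15-1-3-1. Scheduled 22%. Osteria agreement on 15-3-1: 15-1-3-1 not covered. → 22%.
Line D: nuts → 15-1; fresh → 15-1-2; in bulk → 15-1-2-3. Scheduled 38%. Galveny agreement on 15-2-4-2: 15-1-2-3 not covered; anti-dumping (Galveny, 15-1-2): +27%; total 38% + 27% = 65%. → 65%.
Sum: 15% + 5% + 22% + 65% = 107%.

107%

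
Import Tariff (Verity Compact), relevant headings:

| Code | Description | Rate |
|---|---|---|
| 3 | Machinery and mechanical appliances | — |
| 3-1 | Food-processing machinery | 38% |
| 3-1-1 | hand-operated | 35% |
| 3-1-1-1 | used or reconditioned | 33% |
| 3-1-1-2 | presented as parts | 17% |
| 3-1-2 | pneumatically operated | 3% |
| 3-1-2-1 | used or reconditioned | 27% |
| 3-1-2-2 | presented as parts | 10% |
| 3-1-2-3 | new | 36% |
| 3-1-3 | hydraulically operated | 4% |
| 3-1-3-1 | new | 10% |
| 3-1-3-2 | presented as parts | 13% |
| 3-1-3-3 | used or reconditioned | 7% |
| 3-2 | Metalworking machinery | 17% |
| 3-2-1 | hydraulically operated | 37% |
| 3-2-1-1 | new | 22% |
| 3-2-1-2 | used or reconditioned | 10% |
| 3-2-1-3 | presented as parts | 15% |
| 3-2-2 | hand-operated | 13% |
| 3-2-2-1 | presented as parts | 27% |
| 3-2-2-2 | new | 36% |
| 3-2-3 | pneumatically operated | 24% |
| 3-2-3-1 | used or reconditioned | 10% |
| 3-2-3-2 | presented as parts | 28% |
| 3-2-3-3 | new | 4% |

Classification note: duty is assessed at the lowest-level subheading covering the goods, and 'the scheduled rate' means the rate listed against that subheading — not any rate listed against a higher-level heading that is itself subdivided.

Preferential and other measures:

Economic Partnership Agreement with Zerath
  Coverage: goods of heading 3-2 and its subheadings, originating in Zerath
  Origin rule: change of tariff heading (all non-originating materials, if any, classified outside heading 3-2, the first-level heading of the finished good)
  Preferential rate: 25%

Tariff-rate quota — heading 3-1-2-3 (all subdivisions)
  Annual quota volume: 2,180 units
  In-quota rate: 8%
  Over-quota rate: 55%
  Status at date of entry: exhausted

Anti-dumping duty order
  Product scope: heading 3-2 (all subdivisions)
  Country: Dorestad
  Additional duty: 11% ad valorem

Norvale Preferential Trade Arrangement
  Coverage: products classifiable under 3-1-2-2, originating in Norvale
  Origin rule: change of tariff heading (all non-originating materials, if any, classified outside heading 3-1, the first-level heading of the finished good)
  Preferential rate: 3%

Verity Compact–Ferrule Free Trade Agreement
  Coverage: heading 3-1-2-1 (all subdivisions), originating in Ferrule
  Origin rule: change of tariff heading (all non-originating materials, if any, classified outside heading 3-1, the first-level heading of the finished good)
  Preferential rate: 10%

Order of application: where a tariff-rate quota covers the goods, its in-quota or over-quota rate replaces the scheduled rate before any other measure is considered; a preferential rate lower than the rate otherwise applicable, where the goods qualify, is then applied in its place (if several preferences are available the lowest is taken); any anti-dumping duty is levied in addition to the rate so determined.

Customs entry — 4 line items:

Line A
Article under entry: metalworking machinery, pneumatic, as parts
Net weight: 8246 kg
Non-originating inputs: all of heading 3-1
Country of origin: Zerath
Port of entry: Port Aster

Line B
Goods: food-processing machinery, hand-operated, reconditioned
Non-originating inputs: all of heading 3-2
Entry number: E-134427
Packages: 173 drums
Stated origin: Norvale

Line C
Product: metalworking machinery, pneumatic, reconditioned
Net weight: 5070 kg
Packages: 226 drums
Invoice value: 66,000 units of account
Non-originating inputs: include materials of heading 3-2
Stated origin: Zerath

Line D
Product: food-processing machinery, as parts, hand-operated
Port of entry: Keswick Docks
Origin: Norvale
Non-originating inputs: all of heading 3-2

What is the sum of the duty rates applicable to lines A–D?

85%

Line A: metalworking → 3-2; pneumatic → 3-2-3; as parts → 3-2-3-2. Scheduled 28%. Zerath agreement on 3-2: CTH met → 25% available; preferential 25%. → 25%.
Line B: food-processing → 3-1; hand-operated → 3-1-1; reconditioned → 3-1-1-1. Scheduled 33%. Norvale agreement on 3-1-2-2: 3-1-1-1 not covered. → 33%.
Line C: metalworking → 3-2; pneumatic → 3-2-3; reconditioned → 3-2-3-1. Scheduled 10%. Zerath agreement on 3-2: CTH not met. → 10%.
Line D: food-processing → 3-1; hand-operated → 3-1-1; as parts → 3-1-1-2. Scheduled 17%. Norvale agreement on 3-1-2-2: 3-1-1-2 not covered. → 17%.
Sum: 25% + 33% + 10% + 17% = 85%.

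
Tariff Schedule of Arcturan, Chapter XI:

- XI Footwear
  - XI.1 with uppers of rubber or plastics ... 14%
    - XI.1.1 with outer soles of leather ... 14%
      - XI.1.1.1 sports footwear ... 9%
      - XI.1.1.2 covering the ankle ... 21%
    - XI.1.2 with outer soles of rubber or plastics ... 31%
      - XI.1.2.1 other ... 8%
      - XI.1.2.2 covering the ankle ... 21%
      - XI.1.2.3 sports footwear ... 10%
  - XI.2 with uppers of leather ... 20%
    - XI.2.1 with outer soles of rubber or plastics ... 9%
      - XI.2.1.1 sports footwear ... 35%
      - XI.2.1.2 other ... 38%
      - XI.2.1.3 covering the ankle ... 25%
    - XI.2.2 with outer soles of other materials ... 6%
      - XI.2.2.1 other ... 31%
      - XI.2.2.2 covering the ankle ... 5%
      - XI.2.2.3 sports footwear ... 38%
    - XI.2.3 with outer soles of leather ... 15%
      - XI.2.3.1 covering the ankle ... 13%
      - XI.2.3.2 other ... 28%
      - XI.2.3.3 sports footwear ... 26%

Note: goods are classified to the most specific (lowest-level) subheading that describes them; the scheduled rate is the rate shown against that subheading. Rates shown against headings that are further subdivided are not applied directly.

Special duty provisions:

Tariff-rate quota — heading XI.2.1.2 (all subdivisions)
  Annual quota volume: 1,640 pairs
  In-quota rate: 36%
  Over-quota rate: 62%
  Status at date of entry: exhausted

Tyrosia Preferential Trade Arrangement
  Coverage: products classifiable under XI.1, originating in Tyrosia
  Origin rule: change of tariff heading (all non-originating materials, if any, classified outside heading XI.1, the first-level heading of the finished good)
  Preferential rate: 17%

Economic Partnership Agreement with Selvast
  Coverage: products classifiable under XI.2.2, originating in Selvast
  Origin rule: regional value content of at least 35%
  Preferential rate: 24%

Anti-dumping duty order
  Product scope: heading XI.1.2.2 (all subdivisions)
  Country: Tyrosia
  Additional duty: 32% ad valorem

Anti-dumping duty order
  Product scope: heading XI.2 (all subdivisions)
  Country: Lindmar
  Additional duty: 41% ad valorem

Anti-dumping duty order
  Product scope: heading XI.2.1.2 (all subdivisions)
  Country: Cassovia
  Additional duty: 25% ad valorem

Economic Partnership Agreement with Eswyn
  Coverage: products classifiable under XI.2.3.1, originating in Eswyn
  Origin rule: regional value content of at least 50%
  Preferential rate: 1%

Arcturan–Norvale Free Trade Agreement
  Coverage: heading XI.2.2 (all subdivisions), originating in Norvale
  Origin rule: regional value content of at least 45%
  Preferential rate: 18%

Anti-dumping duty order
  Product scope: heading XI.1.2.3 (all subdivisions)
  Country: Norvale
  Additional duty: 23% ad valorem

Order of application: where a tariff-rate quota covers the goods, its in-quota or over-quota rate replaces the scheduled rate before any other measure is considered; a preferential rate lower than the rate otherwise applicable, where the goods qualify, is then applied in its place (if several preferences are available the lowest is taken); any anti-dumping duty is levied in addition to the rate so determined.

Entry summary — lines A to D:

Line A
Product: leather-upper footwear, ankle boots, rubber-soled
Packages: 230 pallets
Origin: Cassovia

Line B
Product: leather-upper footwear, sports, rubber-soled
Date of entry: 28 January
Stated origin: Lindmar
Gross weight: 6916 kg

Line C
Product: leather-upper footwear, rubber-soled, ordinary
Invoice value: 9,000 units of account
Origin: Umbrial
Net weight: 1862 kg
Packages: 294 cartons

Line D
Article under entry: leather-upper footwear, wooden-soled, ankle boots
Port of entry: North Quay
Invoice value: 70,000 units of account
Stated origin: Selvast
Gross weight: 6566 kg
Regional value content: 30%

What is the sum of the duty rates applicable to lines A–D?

Line A: leather-upper → XI.2; rubber-soled → XI.2.1; ankle boots → XI.2.1.3. Scheduled 25%. No special measure applies. → 25%.
Line B: leather-upper → XI.2; rubber-soled → XI.2.1; sports → XI.2.1.1. Scheduled 35%. anti-dumping (Lindmar, XI.2): +41%; total 35% + 41% = 76%. → 76%.
Line C: leather-upper → XI.2; rubber-soled → XI.2.1; ordinary → XI.2.1.2. Scheduled 38%. quota on XI.2.1.2 exhausted → over-quota 62%. → 62%.
Line D: leather-upper → XI.2; wooden-soled → XI.2.2; ankle boots → XI.2.2.2. Scheduled 5%. Selvast agreement on XI.2.2: RVC < 35%. → 5%.
Sum: 25% + 76% + 62% + 5% = 168%.

168%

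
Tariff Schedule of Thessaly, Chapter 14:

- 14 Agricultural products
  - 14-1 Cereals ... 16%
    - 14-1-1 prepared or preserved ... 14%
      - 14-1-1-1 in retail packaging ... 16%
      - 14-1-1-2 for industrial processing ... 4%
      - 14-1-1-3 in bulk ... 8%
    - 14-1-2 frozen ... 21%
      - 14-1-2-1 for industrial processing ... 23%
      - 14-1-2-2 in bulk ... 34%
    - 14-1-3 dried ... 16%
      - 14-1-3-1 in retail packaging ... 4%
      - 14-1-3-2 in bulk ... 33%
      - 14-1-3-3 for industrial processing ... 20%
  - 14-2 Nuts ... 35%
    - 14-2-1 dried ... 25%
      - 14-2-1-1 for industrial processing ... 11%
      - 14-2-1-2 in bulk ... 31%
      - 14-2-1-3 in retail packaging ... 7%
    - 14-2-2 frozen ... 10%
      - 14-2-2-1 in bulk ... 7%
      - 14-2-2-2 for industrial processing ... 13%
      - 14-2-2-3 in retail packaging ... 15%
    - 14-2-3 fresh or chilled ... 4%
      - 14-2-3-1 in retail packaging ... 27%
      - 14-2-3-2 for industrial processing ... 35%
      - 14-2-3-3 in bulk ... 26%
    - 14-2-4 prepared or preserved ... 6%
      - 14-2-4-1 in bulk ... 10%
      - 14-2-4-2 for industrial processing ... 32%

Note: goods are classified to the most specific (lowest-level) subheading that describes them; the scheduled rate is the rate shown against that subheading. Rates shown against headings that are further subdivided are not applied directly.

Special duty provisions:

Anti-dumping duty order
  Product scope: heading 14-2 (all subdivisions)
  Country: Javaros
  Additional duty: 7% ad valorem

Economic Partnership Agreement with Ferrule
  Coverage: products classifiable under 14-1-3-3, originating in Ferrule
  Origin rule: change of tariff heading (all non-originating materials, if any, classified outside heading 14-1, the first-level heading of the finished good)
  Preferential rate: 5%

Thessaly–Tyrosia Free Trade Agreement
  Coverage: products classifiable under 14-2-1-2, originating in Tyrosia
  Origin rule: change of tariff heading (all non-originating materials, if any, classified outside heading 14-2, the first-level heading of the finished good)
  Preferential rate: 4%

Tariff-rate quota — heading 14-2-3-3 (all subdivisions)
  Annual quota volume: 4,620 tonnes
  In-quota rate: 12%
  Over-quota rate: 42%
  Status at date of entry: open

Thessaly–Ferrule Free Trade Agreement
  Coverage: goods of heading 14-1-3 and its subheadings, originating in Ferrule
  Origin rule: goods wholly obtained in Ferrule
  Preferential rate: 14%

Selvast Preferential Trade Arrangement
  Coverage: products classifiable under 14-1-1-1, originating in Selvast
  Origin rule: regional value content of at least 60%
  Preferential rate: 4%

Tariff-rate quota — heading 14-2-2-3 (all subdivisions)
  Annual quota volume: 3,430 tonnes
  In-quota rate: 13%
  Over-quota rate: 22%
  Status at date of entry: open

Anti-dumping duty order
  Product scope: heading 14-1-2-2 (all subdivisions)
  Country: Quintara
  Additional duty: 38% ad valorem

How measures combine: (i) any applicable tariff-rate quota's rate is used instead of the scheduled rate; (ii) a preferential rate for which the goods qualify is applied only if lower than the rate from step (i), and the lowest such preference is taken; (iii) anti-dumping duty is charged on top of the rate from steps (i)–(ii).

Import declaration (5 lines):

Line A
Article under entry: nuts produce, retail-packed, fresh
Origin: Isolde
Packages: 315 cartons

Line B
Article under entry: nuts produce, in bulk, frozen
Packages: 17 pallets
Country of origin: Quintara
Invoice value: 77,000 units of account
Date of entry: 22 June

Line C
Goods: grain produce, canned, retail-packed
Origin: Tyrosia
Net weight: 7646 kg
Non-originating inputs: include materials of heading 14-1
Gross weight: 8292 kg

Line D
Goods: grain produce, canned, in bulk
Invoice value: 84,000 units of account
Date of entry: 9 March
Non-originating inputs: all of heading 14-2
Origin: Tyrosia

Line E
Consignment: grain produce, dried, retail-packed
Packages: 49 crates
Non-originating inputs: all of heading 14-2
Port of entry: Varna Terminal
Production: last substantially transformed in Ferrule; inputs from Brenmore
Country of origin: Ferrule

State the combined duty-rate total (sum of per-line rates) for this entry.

Line A: nuts → 14-2; fresh → 14-2-3; retail-packed → 14-2-3-1. Scheduled 27%. No special measure applies. → 27%.
Line B: nuts → 14-2; frozen → 14-2-2; in bulk → 14-2-2-1. Scheduled 7%. No special measure applies. → 7%.
Line C: grain → 14-1; canned → 14-1-1; retail-packed → 14-1-1-1. Scheduled 16%. Tyrosia agreement on 14-2-1-2: 14-1-1-1 not covered. → 16%.
Line D: grain → 14-1; canned → 14-1-1; in bulk → 14-1-1-3. Scheduled 8%. Tyrosia agreement on 14-2-1-2: 14-1-1-3 not covered. → 8%.
Line E: grain → 14-1; dried → 14-1-3; retail-packed → 14-1-3-1. Scheduled 4%. Ferrule agreement on 14-1-3-3: 14-1-3-1 not covered; Ferrule agreement on 14-1-3: not wholly obtained. → 4%.
Sum: 27% + 7% + 16% + 8% + 4% = 62%.

62%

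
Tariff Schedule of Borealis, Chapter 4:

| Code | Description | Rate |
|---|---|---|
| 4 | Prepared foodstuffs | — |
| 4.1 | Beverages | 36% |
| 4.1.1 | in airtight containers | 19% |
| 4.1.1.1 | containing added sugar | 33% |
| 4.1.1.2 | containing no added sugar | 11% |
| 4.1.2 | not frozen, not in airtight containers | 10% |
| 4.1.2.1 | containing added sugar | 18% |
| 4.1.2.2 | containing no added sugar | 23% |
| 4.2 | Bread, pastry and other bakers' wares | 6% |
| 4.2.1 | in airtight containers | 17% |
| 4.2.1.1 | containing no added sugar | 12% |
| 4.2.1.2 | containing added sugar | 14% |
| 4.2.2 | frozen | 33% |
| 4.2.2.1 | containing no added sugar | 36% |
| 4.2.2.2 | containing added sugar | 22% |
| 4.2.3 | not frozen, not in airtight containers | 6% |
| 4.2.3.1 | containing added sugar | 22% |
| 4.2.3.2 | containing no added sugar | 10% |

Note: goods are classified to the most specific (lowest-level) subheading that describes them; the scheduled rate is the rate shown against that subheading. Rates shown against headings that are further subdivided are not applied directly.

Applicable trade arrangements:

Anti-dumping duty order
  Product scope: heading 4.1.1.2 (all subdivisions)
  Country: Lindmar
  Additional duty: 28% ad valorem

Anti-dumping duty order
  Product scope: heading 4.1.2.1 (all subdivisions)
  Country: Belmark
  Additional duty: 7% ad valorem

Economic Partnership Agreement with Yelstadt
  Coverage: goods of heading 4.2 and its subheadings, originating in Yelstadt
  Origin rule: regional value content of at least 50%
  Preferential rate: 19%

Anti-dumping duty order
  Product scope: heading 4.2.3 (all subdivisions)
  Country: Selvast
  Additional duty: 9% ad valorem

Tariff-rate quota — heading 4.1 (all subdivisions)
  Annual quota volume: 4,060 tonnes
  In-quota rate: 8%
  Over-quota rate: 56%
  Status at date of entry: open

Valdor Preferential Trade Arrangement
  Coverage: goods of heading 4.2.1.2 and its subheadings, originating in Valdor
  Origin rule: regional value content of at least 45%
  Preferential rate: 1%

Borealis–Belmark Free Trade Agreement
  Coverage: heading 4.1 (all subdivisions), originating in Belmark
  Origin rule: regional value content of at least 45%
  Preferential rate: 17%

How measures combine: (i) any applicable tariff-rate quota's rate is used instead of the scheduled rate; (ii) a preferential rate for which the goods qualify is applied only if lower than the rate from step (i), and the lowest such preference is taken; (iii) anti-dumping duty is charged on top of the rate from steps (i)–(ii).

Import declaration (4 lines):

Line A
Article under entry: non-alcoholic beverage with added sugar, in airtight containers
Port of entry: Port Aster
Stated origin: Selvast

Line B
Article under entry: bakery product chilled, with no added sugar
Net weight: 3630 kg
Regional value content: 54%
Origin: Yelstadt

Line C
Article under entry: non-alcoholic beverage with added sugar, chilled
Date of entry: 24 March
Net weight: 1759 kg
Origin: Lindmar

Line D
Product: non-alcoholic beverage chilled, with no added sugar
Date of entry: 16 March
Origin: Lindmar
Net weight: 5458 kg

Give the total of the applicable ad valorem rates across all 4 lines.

34%

Line A: non-alcoholic beverage → 4.1; in airtight containers → 4.1.1; with added sugar → 4.1.1.1. Scheduled 33%. quota on 4.1 open → in-quota 8%. → 8%.
Line B: bakery product → 4.2; chilled → 4.2.3; with no added sugar → 4.2.3.2. Scheduled 10%. Yelstadt agreement on 4.2: RVC ≥ 50% → 19% available; preference 19% not lower than 10% → no reduction. → 10%.
Line C: non-alcoholic beverage → 4.1; chilled → 4.1.2; with added sugar → 4.1.2.1. Scheduled 18%. quota on 4.1 open → in-quota 8%. → 8%.
Line D: non-alcoholic beverage → 4.1; chilled → 4.1.2; with no added sugar → 4.1.2.2. Scheduled 23%. quota on 4.1 open → in-quota 8%. → 8%.
Sum: 8% + 10% + 8% + 8% = 34%.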